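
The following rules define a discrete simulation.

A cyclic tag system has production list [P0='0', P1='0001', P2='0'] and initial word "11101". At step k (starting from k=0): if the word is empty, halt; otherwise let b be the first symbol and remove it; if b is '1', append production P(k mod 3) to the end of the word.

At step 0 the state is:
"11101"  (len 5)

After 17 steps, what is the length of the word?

k=0  "11101"  (len 5)
k=1  "11010"  (len 5)
k=2  "10100001"  (len 8)
k=3  "01000010"  (len 8)
k=4  "1000010"  (len 7)
k=5  "0000100001"  (len 10)
k=6  "000100001"  (len 9)
k=7  "00100001"  (len 8)
k=8  "0100001"  (len 7)
k=9  "100001"  (len 6)
k=10  "000010"  (len 6)
k=11  "00010"  (len 5)
k=12  "0010"  (len 4)
k=13  "010"  (len 3)
k=14  "10"  (len 2)
k=15  "00"  (len 2)
k=16  "0"  (len 1)
k=17  (halted — word empty)

0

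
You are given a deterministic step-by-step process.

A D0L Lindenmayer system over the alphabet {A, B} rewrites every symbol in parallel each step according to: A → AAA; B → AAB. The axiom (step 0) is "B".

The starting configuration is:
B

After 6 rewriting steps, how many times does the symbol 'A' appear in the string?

728

[0] B
[1] AAB
[2] AAAAAAAAB
[3] AAAAAAAAAAAAAAAAAAAAAAAAAAB
[4] AAAAAAAAAAAAAAAAAAAAAAAAAAAAAAAAAAAAAAAAAAAAAAAAAAAAAAAAAAAAAAAAAAAAAAAAAAAAAAAAB
[5] AAAAAAAAAAAAAAAAAAAAAAAAAAAAAAAAAAAAAAAAAAAAAAAAAAAAAAAAAA…AAAAAAAAAAAAAAAAAAAAAAAAAAAAAAAAAAAAAAAAAAAAAAAAAAAAAAAAAB  (len 243)
[6] AAAAAAAAAAAAAAAAAAAAAAAAAAAAAAAAAAAAAAAAAAAAAAAAAAAAAAAAAA…AAAAAAAAAAAAAAAAAAAAAAAAAAAAAAAAAAAAAAAAAAAAAAAAAAAAAAAAAB  (len 729)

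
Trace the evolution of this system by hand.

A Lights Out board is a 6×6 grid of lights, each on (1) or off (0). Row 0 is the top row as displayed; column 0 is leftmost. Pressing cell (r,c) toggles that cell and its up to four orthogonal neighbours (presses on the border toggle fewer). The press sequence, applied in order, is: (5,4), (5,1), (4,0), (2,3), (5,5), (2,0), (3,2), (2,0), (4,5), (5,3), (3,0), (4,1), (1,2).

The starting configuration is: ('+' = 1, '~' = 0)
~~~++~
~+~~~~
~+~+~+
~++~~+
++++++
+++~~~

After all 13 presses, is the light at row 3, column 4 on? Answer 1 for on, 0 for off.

0) ~~~++~
~+~~~~
~+~+~+
~++~~+
++++++
+++~~~
1) ~~~++~
~+~~~~
~+~+~+
~++~~+
++++~+
++++++
2) ~~~++~
~+~~~~
~+~+~+
~++~~+
+~++~+
~~~+++
3) ~~~++~
~+~~~~
~+~+~+
+++~~+
~+++~+
+~~+++
4) ~~~++~
~+~+~~
~++~++
++++~+
~+++~+
+~~+++
5) ~~~++~
~+~+~~
~++~++
++++~+
~+++~~
+~~+~~
6) ~~~++~
++~+~~
+~+~++
~+++~+
~+++~~
+~~+~~
7) ~~~++~
++~+~~
+~~~++
~~~~~+
~+~+~~
+~~+~~
8) ~~~++~
~+~+~~
~+~~++
+~~~~+
~+~+~~
+~~+~~
9) ~~~++~
~+~+~~
~+~~++
+~~~~~
~+~+++
+~~+~+
10) ~~~++~
~+~+~~
~+~~++
+~~~~~
~+~~++
+~+~++
11) ~~~++~
~+~+~~
++~~++
~+~~~~
++~~++
+~+~++
12) ~~~++~
~+~+~~
++~~++
~~~~~~
~~+~++
+++~++
13) ~~+++~
~~+~~~
+++~++
~~~~~~
~~+~++
+++~++

0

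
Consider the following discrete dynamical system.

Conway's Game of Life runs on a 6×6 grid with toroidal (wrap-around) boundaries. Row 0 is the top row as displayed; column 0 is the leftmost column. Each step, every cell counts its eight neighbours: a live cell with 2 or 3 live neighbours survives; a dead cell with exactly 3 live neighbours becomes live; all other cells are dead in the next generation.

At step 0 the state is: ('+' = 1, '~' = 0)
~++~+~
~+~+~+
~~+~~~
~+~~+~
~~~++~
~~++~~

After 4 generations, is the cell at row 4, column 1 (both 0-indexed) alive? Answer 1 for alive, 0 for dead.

t=0: ~++~+~
~+~+~+
~~+~~~
~+~~+~
~~~++~
~~++~~
t=1: ++~~+~
++~++~
+++++~
~~+~+~
~~~~+~
~+~~~~
t=2: ~~~++~
~~~~~~
+~~~~~
~~+~+~
~~~+~~
++~~~+
t=3: +~~~++
~~~~~~
~~~~~~
~~~+~~
++++++
+~++~+
t=4: ++~++~
~~~~~+
~~~~~~
++~+~+
~~~~~~
~~~~~~

0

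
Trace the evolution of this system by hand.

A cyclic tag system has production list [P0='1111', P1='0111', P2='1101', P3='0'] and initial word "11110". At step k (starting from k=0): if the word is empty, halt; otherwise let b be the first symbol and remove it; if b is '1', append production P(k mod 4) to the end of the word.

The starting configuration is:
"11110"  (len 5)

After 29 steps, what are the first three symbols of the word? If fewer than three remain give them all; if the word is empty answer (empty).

111

0) "11110"  (len 5)
1) "11101111"  (len 8)
2) "11011110111"  (len 11)
3) "10111101111101"  (len 14)
4) "01111011111010"  (len 14)
5) "1111011111010"  (len 13)
6) "1110111110100111"  (len 16)
7) "1101111101001111101"  (len 19)
8) "1011111010011111010"  (len 19)
9) "0111110100111110101111"  (len 22)
10) "111110100111110101111"  (len 21)
11) "111101001111101011111101"  (len 24)
12) "111010011111010111111010"  (len 24)
13) "110100111110101111110101111"  (len 27)
14) "101001111101011111101011110111"  (len 30)
15) "010011111010111111010111101111101"  (len 33)
16) "10011111010111111010111101111101"  (len 32)
17) "00111110101111110101111011111011111"  (len 35)
18) "0111110101111110101111011111011111"  (len 34)
19) "111110101111110101111011111011111"  (len 33)
20) "111101011111101011110111110111110"  (len 33)
21) "111010111111010111101111101111101111"  (len 36)
22) "110101111110101111011111011111011110111"  (len 39)
23) "101011111101011110111110111110111101111101"  (len 42)
24) "010111111010111101111101111101111011111010"  (len 42)
25) "10111111010111101111101111101111011111010"  (len 41)
26) "01111110101111011111011111011110111110100111"  (len 44)
27) "1111110101111011111011111011110111110100111"  (len 43)
28) "1111101011110111110111110111101111101001110"  (len 43)
29) "1111010111101111101111101111011111010011101111"  (len 46)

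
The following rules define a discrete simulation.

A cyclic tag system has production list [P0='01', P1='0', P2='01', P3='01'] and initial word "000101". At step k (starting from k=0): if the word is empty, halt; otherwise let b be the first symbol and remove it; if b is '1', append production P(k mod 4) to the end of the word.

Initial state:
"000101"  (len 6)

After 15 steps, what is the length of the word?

[0] "000101"  (len 6)
[1] "00101"  (len 5)
[2] "0101"  (len 4)
[3] "101"  (len 3)
[4] "0101"  (len 4)
[5] "101"  (len 3)
[6] "010"  (len 3)
[7] "10"  (len 2)
[8] "001"  (len 3)
[9] "01"  (len 2)
[10] "1"  (len 1)
[11] "01"  (len 2)
[12] "1"  (len 1)
[13] "01"  (len 2)
[14] "1"  (len 1)
[15] "01"  (len 2)

2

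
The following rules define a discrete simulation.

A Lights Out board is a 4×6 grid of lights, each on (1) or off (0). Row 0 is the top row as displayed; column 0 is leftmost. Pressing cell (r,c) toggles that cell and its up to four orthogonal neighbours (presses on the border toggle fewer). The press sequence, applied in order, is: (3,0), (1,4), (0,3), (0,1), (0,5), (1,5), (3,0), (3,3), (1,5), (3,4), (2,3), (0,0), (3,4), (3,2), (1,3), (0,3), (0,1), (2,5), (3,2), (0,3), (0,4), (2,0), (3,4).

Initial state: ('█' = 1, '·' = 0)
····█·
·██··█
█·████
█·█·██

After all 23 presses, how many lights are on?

[0] ····█·
·██··█
█·████
█·█·██
[1] ····█·
·██··█
··████
·██·██
[2] ······
·████·
··██·█
·██·██
[3] ··███·
·██·█·
··██·█
·██·██
[4] ██·██·
··█·█·
··██·█
·██·██
[5] ██·█·█
··█·██
··██·█
·██·██
[6] ██·█··
··█···
··██··
·██·██
[7] ██·█··
··█···
█·██··
█·█·██
[8] ██·█··
··█···
█·█···
█··█·█
[9] ██·█·█
··█·██
█·█··█
█··█·█
[10] ██·█·█
··█·██
█·█·██
█···█·
[11] ██·█·█
··████
█··█·█
█··██·
[12] ···█·█
█·████
█··█·█
█··██·
[13] ···█·█
█·████
█··███
█····█
[14] ···█·█
█·████
█·████
████·█
[15] ·····█
█····█
█·█·██
████·█
[16] ··████
█··█·█
█·█·██
████·█
[17] ██·███
██·█·█
█·█·██
████·█
[18] ██·███
██·█··
█·█···
████··
[19] ██·███
██·█··
█·····
█·····
[20] ███··█
██····
█·····
█·····
[21] █████·
██··█·
█·····
█·····
[22] █████·
·█··█·
·█····
······
[23] █████·
·█··█·
·█··█·
···███

12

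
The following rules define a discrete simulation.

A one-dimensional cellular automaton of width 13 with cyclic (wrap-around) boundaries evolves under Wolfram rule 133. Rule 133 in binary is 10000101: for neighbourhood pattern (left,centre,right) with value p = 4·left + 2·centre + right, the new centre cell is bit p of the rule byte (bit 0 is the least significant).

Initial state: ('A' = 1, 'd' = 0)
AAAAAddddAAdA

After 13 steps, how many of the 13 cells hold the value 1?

6

step 0: AAAAAddddAAdA
step 1: AAAAddAAddddd
step 2: dAAddddddAAAd
step 3: ddddAAAAddAdd
step 4: AAAddAAdddAdA
step 5: AAddddddAdAdd
step 6: dddAAAAdAdAdd
step 7: AAddAAddAdAdA
step 8: AdddddddAdAdd
step 9: AdAAAAAdAdAdd
step 10: AddAAAddAdAdd
step 11: AdddAdddAdAdd
step 12: AdAdAdAdAdAdd
step 13: AdAdAdAdAdAdd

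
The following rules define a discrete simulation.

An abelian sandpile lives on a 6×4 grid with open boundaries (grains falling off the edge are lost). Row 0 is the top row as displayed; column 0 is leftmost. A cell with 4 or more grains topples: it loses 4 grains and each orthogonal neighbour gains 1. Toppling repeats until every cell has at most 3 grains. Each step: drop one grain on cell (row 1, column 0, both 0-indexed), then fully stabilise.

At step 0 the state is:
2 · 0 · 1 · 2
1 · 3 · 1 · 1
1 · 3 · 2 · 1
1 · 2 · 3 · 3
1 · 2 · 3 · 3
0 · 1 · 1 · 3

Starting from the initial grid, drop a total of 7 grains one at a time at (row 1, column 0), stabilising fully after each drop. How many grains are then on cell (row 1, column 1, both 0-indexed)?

2

[0] 2 · 0 · 1 · 2
1 · 3 · 1 · 1
1 · 3 · 2 · 1
1 · 2 · 3 · 3
1 · 2 · 3 · 3
0 · 1 · 1 · 3
[1] 2 · 0 · 1 · 2
2 · 3 · 1 · 1
1 · 3 · 2 · 1
1 · 2 · 3 · 3
1 · 2 · 3 · 3
0 · 1 · 1 · 3
[2] 2 · 0 · 1 · 2
3 · 3 · 1 · 1
1 · 3 · 2 · 1
1 · 2 · 3 · 3
1 · 2 · 3 · 3
0 · 1 · 1 · 3
[3] 3 · 1 · 1 · 2
1 · 1 · 2 · 1
3 · 0 · 3 · 1
1 · 3 · 3 · 3
1 · 2 · 3 · 3
0 · 1 · 1 · 3
[4] 3 · 1 · 1 · 2
2 · 1 · 2 · 1
3 · 0 · 3 · 1
1 · 3 · 3 · 3
1 · 2 · 3 · 3
0 · 1 · 1 · 3
[5] 3 · 1 · 1 · 2
3 · 1 · 2 · 1
3 · 0 · 3 · 1
1 · 3 · 3 · 3
1 · 2 · 3 · 3
0 · 1 · 1 · 3
[6] 0 · 2 · 1 · 2
2 · 2 · 2 · 1
0 · 1 · 3 · 1
2 · 3 · 3 · 3
1 · 2 · 3 · 3
0 · 1 · 1 · 3
[7] 0 · 2 · 1 · 2
3 · 2 · 2 · 1
0 · 1 · 3 · 1
2 · 3 · 3 · 3
1 · 2 · 3 · 3
0 · 1 · 1 · 3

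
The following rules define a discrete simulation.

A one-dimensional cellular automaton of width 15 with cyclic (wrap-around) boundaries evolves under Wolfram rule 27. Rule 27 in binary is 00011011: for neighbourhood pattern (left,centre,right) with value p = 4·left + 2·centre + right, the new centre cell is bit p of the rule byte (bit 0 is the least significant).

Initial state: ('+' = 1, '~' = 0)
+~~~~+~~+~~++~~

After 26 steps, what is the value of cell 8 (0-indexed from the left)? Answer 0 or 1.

t=0: +~~~~+~~+~~++~~
t=1: ~++++~++~+++~++
t=2: ~+~~~~+~~+~~~+~
t=3: +~++++~++~+++~+
t=4: ~~+~~~~+~~+~~~+
t=5: ++~++++~++~+++~
t=6: +~~+~~~~+~~+~~~
t=7: ~++~++++~++~+++
t=8: ~+~~+~~~~+~~+~~
t=9: +~++~++++~++~++
t=10: ~~+~~+~~~~+~~+~
t=11: ++~++~++++~++~+
t=12: ~~~+~~+~~~~+~~+
t=13: +++~++~++++~++~
t=14: +~~~+~~+~~~~+~~
t=15: ~+++~++~++++~++
t=16: ~+~~~+~~+~~~~+~
t=17: +~+++~++~++++~+
t=18: ~~+~~~+~~+~~~~+
t=19: ++~+++~++~++++~
t=20: +~~+~~~+~~+~~~~
t=21: ~++~+++~++~++++
t=22: ~+~~+~~~+~~+~~~
t=23: +~++~+++~++~+++
t=24: ~~+~~+~~~+~~+~~
t=25: ++~++~+++~++~++
t=26: ~~~+~~+~~~+~~+~

0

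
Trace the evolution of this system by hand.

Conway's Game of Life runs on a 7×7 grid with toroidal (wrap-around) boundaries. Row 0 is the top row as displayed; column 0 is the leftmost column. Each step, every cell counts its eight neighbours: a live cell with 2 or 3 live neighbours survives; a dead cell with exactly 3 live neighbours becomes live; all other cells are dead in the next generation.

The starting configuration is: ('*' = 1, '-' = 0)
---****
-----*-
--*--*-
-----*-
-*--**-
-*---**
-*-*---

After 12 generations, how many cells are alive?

[0] ---****
-----*-
--*--*-
-----*-
-*--**-
-*---**
-*-*---
[1] --**-**
---*---
----***
-----**
*---*--
-*---**
---*---
[2] --**---
--**---
----*-*
*------
*---*--
*---***
*--*---
[3] -*--*--
--*-*--
---*---
*----**
**--*--
**-***-
****-*-
[4] *---**-
--*-*--
---****
**--***
--**---
-----*-
-----*-
[5] ---****
-------
-**----
**-----
****---
----*--
-----*-
[6] ----***
--****-
***----
---*---
*-**---
-****--
---*--*
[7] --*---*
*-*----
-*-----
*--*---
-------
**--*--
*-----*
[8] ------*
*-*----
***----
-------
**-----
**----*
-----**
[9] *----**
*-*---*
*-*----
--*----
-*----*
-*---*-
-----*-
[10] **---*-
-----*-
*-**--*
*-*----
***----
*----**
*---**-
[11] **---*-
--*-**-
*-**--*
-------
--*----
----**-
----*--
[12] -*-*-**
--*-**-
-******
-***---
-------
---***-
----*-*

21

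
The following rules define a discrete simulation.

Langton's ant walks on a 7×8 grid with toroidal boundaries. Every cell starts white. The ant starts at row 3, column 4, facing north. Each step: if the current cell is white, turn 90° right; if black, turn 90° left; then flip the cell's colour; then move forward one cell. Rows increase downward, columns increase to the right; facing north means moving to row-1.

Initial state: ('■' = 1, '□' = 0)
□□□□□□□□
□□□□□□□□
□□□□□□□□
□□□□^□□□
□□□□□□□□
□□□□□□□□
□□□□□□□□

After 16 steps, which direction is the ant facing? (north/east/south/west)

north

gen 0: □□□□□□□□
□□□□□□□□
□□□□□□□□
□□□□^□□□
□□□□□□□□
□□□□□□□□
□□□□□□□□
gen 1: □□□□□□□□
□□□□□□□□
□□□□□□□□
□□□□■>□□
□□□□□□□□
□□□□□□□□
□□□□□□□□
gen 2: □□□□□□□□
□□□□□□□□
□□□□□□□□
□□□□■■□□
□□□□□v□□
□□□□□□□□
□□□□□□□□
gen 3: □□□□□□□□
□□□□□□□□
□□□□□□□□
□□□□■■□□
□□□□<■□□
□□□□□□□□
□□□□□□□□
gen 4: □□□□□□□□
□□□□□□□□
□□□□□□□□
□□□□^■□□
□□□□■■□□
□□□□□□□□
□□□□□□□□
gen 5: □□□□□□□□
□□□□□□□□
□□□□□□□□
□□□<□■□□
□□□□■■□□
□□□□□□□□
□□□□□□□□
gen 6: □□□□□□□□
□□□□□□□□
□□□^□□□□
□□□■□■□□
□□□□■■□□
□□□□□□□□
□□□□□□□□
gen 7: □□□□□□□□
□□□□□□□□
□□□■>□□□
□□□■□■□□
□□□□■■□□
□□□□□□□□
□□□□□□□□
gen 8: □□□□□□□□
□□□□□□□□
□□□■■□□□
□□□■v■□□
□□□□■■□□
□□□□□□□□
□□□□□□□□
gen 9: □□□□□□□□
□□□□□□□□
□□□■■□□□
□□□<■■□□
□□□□■■□□
□□□□□□□□
□□□□□□□□
gen 10: □□□□□□□□
□□□□□□□□
□□□■■□□□
□□□□■■□□
□□□v■■□□
□□□□□□□□
□□□□□□□□
gen 11: □□□□□□□□
□□□□□□□□
□□□■■□□□
□□□□■■□□
□□<■■■□□
□□□□□□□□
□□□□□□□□
gen 12: □□□□□□□□
□□□□□□□□
□□□■■□□□
□□^□■■□□
□□■■■■□□
□□□□□□□□
□□□□□□□□
gen 13: □□□□□□□□
□□□□□□□□
□□□■■□□□
□□■>■■□□
□□■■■■□□
□□□□□□□□
□□□□□□□□
gen 14: □□□□□□□□
□□□□□□□□
□□□■■□□□
□□■■■■□□
□□■v■■□□
□□□□□□□□
□□□□□□□□
gen 15: □□□□□□□□
□□□□□□□□
□□□■■□□□
□□■■■■□□
□□■□>■□□
□□□□□□□□
□□□□□□□□
gen 16: □□□□□□□□
□□□□□□□□
□□□■■□□□
□□■■^■□□
□□■□□■□□
□□□□□□□□
□□□□□□□□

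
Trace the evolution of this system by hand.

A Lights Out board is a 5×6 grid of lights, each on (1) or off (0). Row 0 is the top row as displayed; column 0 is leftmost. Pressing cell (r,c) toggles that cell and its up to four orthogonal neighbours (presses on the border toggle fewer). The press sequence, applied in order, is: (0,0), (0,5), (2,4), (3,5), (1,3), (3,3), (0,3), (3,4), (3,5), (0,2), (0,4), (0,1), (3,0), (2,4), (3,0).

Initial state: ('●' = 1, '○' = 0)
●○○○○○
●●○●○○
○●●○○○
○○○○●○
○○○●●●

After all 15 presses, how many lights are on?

13

t=0: ●○○○○○
●●○●○○
○●●○○○
○○○○●○
○○○●●●
t=1: ○●○○○○
○●○●○○
○●●○○○
○○○○●○
○○○●●●
t=2: ○●○○●●
○●○●○●
○●●○○○
○○○○●○
○○○●●●
t=3: ○●○○●●
○●○●●●
○●●●●●
○○○○○○
○○○●●●
t=4: ○●○○●●
○●○●●●
○●●●●○
○○○○●●
○○○●●○
t=5: ○●○●●●
○●●○○●
○●●○●○
○○○○●●
○○○●●○
t=6: ○●○●●●
○●●○○●
○●●●●○
○○●●○●
○○○○●○
t=7: ○●●○○●
○●●●○●
○●●●●○
○○●●○●
○○○○●○
t=8: ○●●○○●
○●●●○●
○●●●○○
○○●○●○
○○○○○○
t=9: ○●●○○●
○●●●○●
○●●●○●
○○●○○●
○○○○○●
t=10: ○○○●○●
○●○●○●
○●●●○●
○○●○○●
○○○○○●
t=11: ○○○○●○
○●○●●●
○●●●○●
○○●○○●
○○○○○●
t=12: ●●●○●○
○○○●●●
○●●●○●
○○●○○●
○○○○○●
t=13: ●●●○●○
○○○●●●
●●●●○●
●●●○○●
●○○○○●
t=14: ●●●○●○
○○○●○●
●●●○●○
●●●○●●
●○○○○●
t=15: ●●●○●○
○○○●○●
○●●○●○
○○●○●●
○○○○○●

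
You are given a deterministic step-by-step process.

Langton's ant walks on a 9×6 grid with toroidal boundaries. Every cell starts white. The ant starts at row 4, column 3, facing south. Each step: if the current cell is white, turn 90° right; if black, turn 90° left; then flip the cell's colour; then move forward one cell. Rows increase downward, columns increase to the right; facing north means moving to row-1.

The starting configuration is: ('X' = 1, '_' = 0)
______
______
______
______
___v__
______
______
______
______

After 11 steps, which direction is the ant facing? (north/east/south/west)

gen 0: ______
______
______
______
___v__
______
______
______
______
gen 1: ______
______
______
______
__<X__
______
______
______
______
gen 2: ______
______
______
__^___
__XX__
______
______
______
______
gen 3: ______
______
______
__X>__
__XX__
______
______
______
______
gen 4: ______
______
______
__XX__
__Xv__
______
______
______
______
gen 5: ______
______
______
__XX__
__X_>_
______
______
______
______
gen 6: ______
______
______
__XX__
__X_X_
____v_
______
______
______
gen 7: ______
______
______
__XX__
__X_X_
___<X_
______
______
______
gen 8: ______
______
______
__XX__
__X^X_
___XX_
______
______
______
gen 9: ______
______
______
__XX__
__XX>_
___XX_
______
______
______
gen 10: ______
______
______
__XX^_
__XX__
___XX_
______
______
______
gen 11: ______
______
______
__XXX>
__XX__
___XX_
______
______
______

east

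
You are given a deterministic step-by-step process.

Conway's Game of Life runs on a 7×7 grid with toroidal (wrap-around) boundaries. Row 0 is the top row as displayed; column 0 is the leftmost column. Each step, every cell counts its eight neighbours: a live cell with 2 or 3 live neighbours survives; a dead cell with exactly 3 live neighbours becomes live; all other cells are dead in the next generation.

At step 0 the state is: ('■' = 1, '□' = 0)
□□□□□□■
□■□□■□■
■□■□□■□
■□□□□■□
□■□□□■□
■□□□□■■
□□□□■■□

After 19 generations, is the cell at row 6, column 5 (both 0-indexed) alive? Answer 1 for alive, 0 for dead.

0

t=0: □□□□□□■
□■□□■□■
■□■□□■□
■□□□□■□
□■□□□■□
■□□□□■■
□□□□■■□
t=1: ■□□□■□■
□■□□□□■
■□□□■■□
■□□□■■□
□■□□■■□
■□□□□□□
■□□□■□□
t=2: □■□□□□■
□■□□■□□
■■□□■□□
■■□■□□□
■■□□■■□
■■□□■■■
■■□□□■□
t=3: □■■□□■■
□■■□□■□
□□□■■□□
□□□■□■□
□□□■□□□
□□■□□□□
□□■□■□□
t=4: ■□□□■■■
■■□□□■■
□□□■□■□
□□■■□□□
□□■■■□□
□□■□□□□
□□■□□■□
t=5: □□□□■□□
□■□□□□□
■■□■□■□
□□□□□□□
□■□□■□□
□■■□■□□
□■□■■■□
t=6: □□■■■■□
■■■□■□□
■■■□□□□
■■■□■□□
□■■■□□□
■■□□□□□
□■□□□■□
t=7: ■□□□□■■
■□□□■■■
□□□□□□■
□□□□□□□
□□□■□□□
■□□□□□□
■■□■□■■
t=8: □□□□□□□
□□□□■□□
■□□□□□■
□□□□□□□
□□□□□□□
■■■□■□□
□■□□■■□
t=9: □□□□■■□
□□□□□□□
□□□□□□□
□□□□□□□
□■□□□□□
■■■■■■□
■■■■■■□
t=10: □■■□□■■
□□□□□□□
□□□□□□□
□□□□□□□
■■□■■□□
□□□□□■□
■□□□□□□
t=11: ■■□□□□■
□□□□□□□
□□□□□□□
□□□□□□□
□□□□■□□
■■□□■□■
■■□□□■□
t=12: □■□□□□■
■□□□□□□
□□□□□□□
□□□□□□□
■□□□□■□
□■□□■□■
□□■□□■□
t=13: ■■□□□□■
■□□□□□□
□□□□□□□
□□□□□□□
■□□□□■■
■■□□■□■
□■■□□■■
t=14: □□■□□■□
■■□□□□■
□□□□□□□
□□□□□□■
□■□□□■□
□□■□■□□
□□■□□□□
t=15: ■□■□□□■
■■□□□□■
□□□□□□■
□□□□□□□
□□□□□■□
□■■■□□□
□■■□□□□
t=16: □□■□□□■
□■□□□■□
□□□□□□■
□□□□□□□
□□■□□□□
□■□■□□□
□□□□□□□
t=17: □□□□□□□
■□□□□■■
□□□□□□□
□□□□□□□
□□■□□□□
□□■□□□□
□□■□□□□
t=18: □□□□□□■
□□□□□□■
□□□□□□■
□□□□□□□
□□□□□□□
□■■■□□□
□□□□□□□
t=19: □□□□□□□
■□□□□■■
□□□□□□□
□□□□□□□
□□■□□□□
□□■□□□□
□□■□□□□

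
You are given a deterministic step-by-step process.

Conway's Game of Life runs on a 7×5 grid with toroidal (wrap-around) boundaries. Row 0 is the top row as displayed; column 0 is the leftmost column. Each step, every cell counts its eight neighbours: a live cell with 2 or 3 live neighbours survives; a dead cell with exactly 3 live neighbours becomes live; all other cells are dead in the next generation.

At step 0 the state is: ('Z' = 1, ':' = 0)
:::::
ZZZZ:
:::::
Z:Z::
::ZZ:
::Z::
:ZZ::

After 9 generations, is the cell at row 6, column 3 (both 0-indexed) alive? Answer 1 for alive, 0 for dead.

t=0: :::::
ZZZZ:
:::::
Z:Z::
::ZZ:
::Z::
:ZZ::
t=1: Z::Z:
:ZZ::
Z::ZZ
:ZZZ:
::ZZ:
:::::
:ZZ::
t=2: Z::Z:
:ZZ::
Z:::Z
ZZ:::
:Z:Z:
:Z:Z:
:ZZ::
t=3: Z::Z:
:ZZZ:
::Z:Z
:ZZ::
:Z::Z
ZZ:Z:
ZZ:ZZ
t=4: :::::
ZZ:::
Z::::
:ZZ::
:::ZZ
:::Z:
:::Z:
t=5: :::::
ZZ:::
Z:Z::
ZZZZZ
:::ZZ
::ZZ:
:::::
t=6: :::::
ZZ:::
:::::
:::::
:::::
::ZZZ
:::::
t=7: :::::
:::::
:::::
:::::
:::Z:
:::Z:
:::Z:
t=8: :::::
:::::
:::::
:::::
:::::
::ZZZ
:::::
t=9: :::::
:::::
:::::
:::::
:::Z:
:::Z:
:::Z:

1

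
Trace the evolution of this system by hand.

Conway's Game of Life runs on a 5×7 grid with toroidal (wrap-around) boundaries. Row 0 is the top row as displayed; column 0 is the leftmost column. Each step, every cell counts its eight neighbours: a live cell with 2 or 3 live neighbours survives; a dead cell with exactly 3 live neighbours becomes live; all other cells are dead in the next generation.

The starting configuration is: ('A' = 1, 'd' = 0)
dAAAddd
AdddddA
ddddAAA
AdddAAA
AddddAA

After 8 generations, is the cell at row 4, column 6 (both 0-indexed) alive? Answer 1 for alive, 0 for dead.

0) dAAAddd
AdddddA
ddddAAA
AdddAAA
AddddAA
1) dAAddAd
AAAAAdA
ddddAdd
ddddddd
ddAAddd
2) dddddAA
AdddAdA
AAAdAAd
dddAddd
dAAAddd
3) dAAAAAA
dddAAdd
AAAdAAd
Adddddd
ddAAAdd
4) dAddddd
ddddddd
AAAdAAA
AddddAA
AdddddA
5) Adddddd
ddAddAA
dAddAdd
ddddAdd
dAdddAd
6) AAdddAd
AAdddAA
dddAAdd
ddddAAd
ddddddd
7) dAdddAd
dAAddAd
AddAddd
dddAAAd
ddddAAA
8) AAAdddd
AAAdAdA
dAdAdAA
dddAddd
dddAddA

1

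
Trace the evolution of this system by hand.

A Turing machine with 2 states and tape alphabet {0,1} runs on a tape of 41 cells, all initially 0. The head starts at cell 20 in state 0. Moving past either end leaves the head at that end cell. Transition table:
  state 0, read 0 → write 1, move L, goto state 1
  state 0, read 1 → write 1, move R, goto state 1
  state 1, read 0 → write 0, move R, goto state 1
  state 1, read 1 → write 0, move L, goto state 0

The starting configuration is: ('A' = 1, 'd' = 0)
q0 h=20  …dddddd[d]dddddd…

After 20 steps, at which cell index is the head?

14

0) q0 h=20  …dddddd[d]dddddd…
1) q1 h=19  …dddddd[d]Addddd…
2) q1 h=20  …dddddd[A]dddddd…
3) q0 h=19  …dddddd[d]dddddd…
4) q1 h=18  …dddddd[d]Addddd…
5) q1 h=19  …dddddd[A]dddddd…
6) q0 h=18  …dddddd[d]dddddd…
7) q1 h=17  …dddddd[d]Addddd…
8) q1 h=18  …dddddd[A]dddddd…
9) q0 h=17  …dddddd[d]dddddd…
10) q1 h=16  …dddddd[d]Addddd…
11) q1 h=17  …dddddd[A]dddddd…
12) q0 h=16  …dddddd[d]dddddd…
13) q1 h=15  …dddddd[d]Addddd…
14) q1 h=16  …dddddd[A]dddddd…
15) q0 h=15  …dddddd[d]dddddd…
16) q1 h=14  …dddddd[d]Addddd…
17) q1 h=15  …dddddd[A]dddddd…
18) q0 h=14  …dddddd[d]dddddd…
19) q1 h=13  …dddddd[d]Addddd…
20) q1 h=14  …dddddd[A]dddddd…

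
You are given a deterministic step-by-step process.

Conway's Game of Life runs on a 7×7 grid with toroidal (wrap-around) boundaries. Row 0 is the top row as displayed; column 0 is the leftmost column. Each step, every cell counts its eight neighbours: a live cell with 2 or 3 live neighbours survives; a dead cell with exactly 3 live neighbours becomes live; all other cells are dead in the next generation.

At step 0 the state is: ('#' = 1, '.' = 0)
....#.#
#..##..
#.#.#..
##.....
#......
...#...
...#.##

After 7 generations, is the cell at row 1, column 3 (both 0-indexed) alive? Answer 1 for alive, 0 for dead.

[0] ....#.#
#..##..
#.#.#..
##.....
#......
...#...
...#.##
[1] #.....#
##..#.#
#.#.#.#
#.....#
##.....
....#.#
...#.##
[2] .#..#..
...#...
...#...
.....#.
.#...#.
....#.#
....#..
[3] ...##..
..###..
....#..
....#..
....###
....#..
...##..
[4] .....#.
..#..#.
....##.
...##..
...##..
.......
.....#.
[5] ....###
.....##
.....#.
.......
...##..
....#..
.......
[6] ....#.#
.......
.....##
....#..
...##..
...##..
....#..
[7] .....#.
......#
.....#.
...##..
.....#.
.....#.
....#..

0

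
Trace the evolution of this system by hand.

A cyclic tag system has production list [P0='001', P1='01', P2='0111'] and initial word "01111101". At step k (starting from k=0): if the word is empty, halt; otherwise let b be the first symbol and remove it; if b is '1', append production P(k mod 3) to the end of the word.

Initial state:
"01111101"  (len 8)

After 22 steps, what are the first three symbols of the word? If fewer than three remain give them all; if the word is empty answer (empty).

101

step 0: "01111101"  (len 8)
step 1: "1111101"  (len 7)
step 2: "11110101"  (len 8)
step 3: "11101010111"  (len 11)
step 4: "1101010111001"  (len 13)
step 5: "10101011100101"  (len 14)
step 6: "01010111001010111"  (len 17)
step 7: "1010111001010111"  (len 16)
step 8: "01011100101011101"  (len 17)
step 9: "1011100101011101"  (len 16)
step 10: "011100101011101001"  (len 18)
step 11: "11100101011101001"  (len 17)
step 12: "11001010111010010111"  (len 20)
step 13: "1001010111010010111001"  (len 22)
step 14: "00101011101001011100101"  (len 23)
step 15: "0101011101001011100101"  (len 22)
step 16: "101011101001011100101"  (len 21)
step 17: "0101110100101110010101"  (len 22)
step 18: "101110100101110010101"  (len 21)
step 19: "01110100101110010101001"  (len 23)
step 20: "1110100101110010101001"  (len 22)
step 21: "1101001011100101010010111"  (len 25)
step 22: "101001011100101010010111001"  (len 27)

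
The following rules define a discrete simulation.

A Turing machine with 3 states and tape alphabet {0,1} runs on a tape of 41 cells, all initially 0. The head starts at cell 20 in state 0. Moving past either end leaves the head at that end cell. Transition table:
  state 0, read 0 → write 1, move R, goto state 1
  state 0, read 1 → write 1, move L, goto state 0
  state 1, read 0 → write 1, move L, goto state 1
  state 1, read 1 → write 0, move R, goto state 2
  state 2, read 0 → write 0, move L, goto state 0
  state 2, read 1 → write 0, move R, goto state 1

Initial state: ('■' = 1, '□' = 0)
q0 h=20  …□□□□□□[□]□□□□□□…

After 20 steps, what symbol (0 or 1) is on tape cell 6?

step 0: q0 h=20  …□□□□□□[□]□□□□□□…
step 1: q1 h=21  …□□□□□■[□]□□□□□□…
step 2: q1 h=20  …□□□□□□[■]■□□□□□…
step 3: q2 h=21  …□□□□□□[■]□□□□□□…
step 4: q1 h=22  …□□□□□□[□]□□□□□□…
step 5: q1 h=21  …□□□□□□[□]■□□□□□…
step 6: q1 h=20  …□□□□□□[□]■■□□□□…
step 7: q1 h=19  …□□□□□□[□]■■■□□□…
step 8: q1 h=18  …□□□□□□[□]■■■■□□…
step 9: q1 h=17  …□□□□□□[□]■■■■■□…
step 10: q1 h=16  …□□□□□□[□]■■■■■■…
step 11: q1 h=15  …□□□□□□[□]■■■■■■…
step 12: q1 h=14  …□□□□□□[□]■■■■■■…
step 13: q1 h=13  …□□□□□□[□]■■■■■■…
step 14: q1 h=12  …□□□□□□[□]■■■■■■…
step 15: q1 h=11  …□□□□□□[□]■■■■■■…
step 16: q1 h=10  …□□□□□□[□]■■■■■■…
step 17: q1 h= 9  …□□□□□□[□]■■■■■■…
step 18: q1 h= 8  …□□□□□□[□]■■■■■■…
step 19: q1 h= 7  …□□□□□□[□]■■■■■■…
step 20: q1 h= 6  |□□□□□□[□]■■■■■■…

0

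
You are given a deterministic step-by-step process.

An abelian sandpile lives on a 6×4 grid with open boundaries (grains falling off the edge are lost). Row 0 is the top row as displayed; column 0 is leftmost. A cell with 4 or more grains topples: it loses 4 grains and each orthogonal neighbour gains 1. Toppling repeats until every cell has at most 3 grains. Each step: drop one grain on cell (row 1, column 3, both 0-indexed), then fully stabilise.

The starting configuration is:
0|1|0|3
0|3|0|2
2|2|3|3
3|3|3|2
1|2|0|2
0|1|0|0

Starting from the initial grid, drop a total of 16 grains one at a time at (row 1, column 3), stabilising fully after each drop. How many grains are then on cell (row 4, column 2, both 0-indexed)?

0) 0|1|0|3
0|3|0|2
2|2|3|3
3|3|3|2
1|2|0|2
0|1|0|0
1) 0|1|0|3
0|3|0|3
2|2|3|3
3|3|3|2
1|2|0|2
0|1|0|0
2) 0|2|1|0
2|0|3|2
0|2|2|2
1|2|2|0
2|3|1|3
0|1|0|0
3) 0|2|1|0
2|0|3|3
0|2|2|2
1|2|2|0
2|3|1|3
0|1|0|0
4) 0|2|2|1
2|1|0|1
0|2|3|3
1|2|2|0
2|3|1|3
0|1|0|0
5) 0|2|2|1
2|1|0|2
0|2|3|3
1|2|2|0
2|3|1|3
0|1|0|0
6) 0|2|2|1
2|1|0|3
0|2|3|3
1|2|2|0
2|3|1|3
0|1|0|0
7) 0|2|2|2
2|1|2|1
0|3|0|1
1|2|3|1
2|3|1|3
0|1|0|0
8) 0|2|2|2
2|1|2|2
0|3|0|1
1|2|3|1
2|3|1|3
0|1|0|0
9) 0|2|2|2
2|1|2|3
0|3|0|1
1|2|3|1
2|3|1|3
0|1|0|0
10) 0|2|2|3
2|1|3|0
0|3|0|2
1|2|3|1
2|3|1|3
0|1|0|0
11) 0|2|2|3
2|1|3|1
0|3|0|2
1|2|3|1
2|3|1|3
0|1|0|0
12) 0|2|2|3
2|1|3|2
0|3|0|2
1|2|3|1
2|3|1|3
0|1|0|0
13) 0|2|2|3
2|1|3|3
0|3|0|2
1|2|3|1
2|3|1|3
0|1|0|0
14) 0|3|0|1
2|2|1|2
0|3|1|3
1|2|3|1
2|3|1|3
0|1|0|0
15) 0|3|0|1
2|2|1|3
0|3|1|3
1|2|3|1
2|3|1|3
0|1|0|0
16) 0|3|0|2
2|2|2|1
0|3|2|0
1|2|3|2
2|3|1|3
0|1|0|0

1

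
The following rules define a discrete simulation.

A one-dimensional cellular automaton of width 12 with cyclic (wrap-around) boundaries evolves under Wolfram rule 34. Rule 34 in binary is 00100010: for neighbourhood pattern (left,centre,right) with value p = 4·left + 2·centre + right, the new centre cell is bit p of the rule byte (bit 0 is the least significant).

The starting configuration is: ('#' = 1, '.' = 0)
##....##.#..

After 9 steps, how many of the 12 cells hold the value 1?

3

[0] ##....##.#..
[1] .....#..#..#
[2] ....#..#..#.
[3] ...#..#..#..
[4] ..#..#..#...
[5] .#..#..#....
[6] #..#..#.....
[7] ..#..#.....#
[8] .#..#.....#.
[9] #..#.....#..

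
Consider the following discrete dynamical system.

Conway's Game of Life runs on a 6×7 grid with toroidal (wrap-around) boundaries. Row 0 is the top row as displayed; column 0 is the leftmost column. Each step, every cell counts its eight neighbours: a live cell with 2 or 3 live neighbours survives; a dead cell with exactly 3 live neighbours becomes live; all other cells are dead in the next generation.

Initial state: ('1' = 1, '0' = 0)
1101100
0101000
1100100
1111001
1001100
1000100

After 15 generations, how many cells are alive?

8

step 0: 1101100
0101000
1100100
1111001
1001100
1000100
step 1: 1101100
0001000
0000101
0000011
0000110
1010011
step 2: 1101110
1011010
0000101
0000001
1000100
1010000
step 3: 1000010
1010000
1001101
1000001
1100001
1010010
step 4: 1000000
1001110
0001010
0000000
0000010
0000010
step 5: 0000010
0001010
0001011
0000100
0000000
0000001
step 6: 0000111
0000010
0001011
0000110
0000000
0000000
step 7: 0000111
0000000
0000001
0000111
0000000
0000010
step 8: 0000111
0000001
0000001
0000011
0000101
0000111
step 9: 1000100
1000001
1000001
1000001
1000100
1001000
step 10: 1100000
0100010
0100010
0100010
1100000
1101101
step 11: 0000110
0110001
1110111
0110001
0000110
0000001
step 12: 1000011
0010000
0000000
0010000
1000011
0000001
step 13: 1000011
0000001
0000000
0000001
1000011
0000000
step 14: 1000011
1000011
0000000
1000011
1000011
0000000
step 15: 1000010
1000010
0000000
1000010
1000010
0000000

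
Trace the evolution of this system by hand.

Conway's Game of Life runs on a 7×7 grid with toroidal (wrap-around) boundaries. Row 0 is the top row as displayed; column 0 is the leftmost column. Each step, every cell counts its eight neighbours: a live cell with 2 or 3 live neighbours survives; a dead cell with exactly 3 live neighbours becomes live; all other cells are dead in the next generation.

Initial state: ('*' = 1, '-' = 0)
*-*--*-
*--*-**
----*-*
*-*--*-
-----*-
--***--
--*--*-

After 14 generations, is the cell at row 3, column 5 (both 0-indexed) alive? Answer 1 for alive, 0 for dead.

1

t=0: *-*--*-
*--*-**
----*-*
*-*--*-
-----*-
--***--
--*--*-
t=1: *-**-*-
**-*---
-*-**--
----**-
-**--**
--****-
--*--**
t=2: *--*-*-
*-----*
**-*-*-
**----*
-**---*
*------
-------
t=3: *------
--*--*-
--*--*-
-----*-
--*---*
**-----
------*
t=4: ------*
-*----*
----***
-----**
**----*
**----*
-*----*
t=5: -----**
------*
----*--
----*--
-*-----
--*--*-
-*---**
t=6: -------
------*
-----*-
-------
-------
***--**
*---*--
t=7: -------
-------
-------
-------
**----*
**---**
*----*-
t=8: -------
-------
-------
*------
-*---*-
-----*-
**---*-
t=9: -------
-------
-------
-------
------*
**--**-
------*
t=10: -------
-------
-------
-------
*----**
*----*-
*----**
t=11: ------*
-------
-------
------*
*----*-
-*--*--
*----*-
t=12: ------*
-------
-------
------*
*----**
**--**-
*----**
t=13: *----**
-------
-------
*----**
-*--*--
-*--*--
-*--*--
t=14: *----**
------*
------*
*----**
-*--*-*
******-
-*--*-*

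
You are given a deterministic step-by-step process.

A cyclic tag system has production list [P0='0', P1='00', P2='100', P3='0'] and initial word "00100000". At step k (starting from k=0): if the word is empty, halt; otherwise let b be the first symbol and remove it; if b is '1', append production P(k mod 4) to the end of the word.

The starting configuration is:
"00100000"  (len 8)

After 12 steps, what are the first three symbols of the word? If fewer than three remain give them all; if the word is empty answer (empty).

[0] "00100000"  (len 8)
[1] "0100000"  (len 7)
[2] "100000"  (len 6)
[3] "00000100"  (len 8)
[4] "0000100"  (len 7)
[5] "000100"  (len 6)
[6] "00100"  (len 5)
[7] "0100"  (len 4)
[8] "100"  (len 3)
[9] "000"  (len 3)
[10] "00"  (len 2)
[11] "0"  (len 1)
[12] (halted — word empty)

(empty)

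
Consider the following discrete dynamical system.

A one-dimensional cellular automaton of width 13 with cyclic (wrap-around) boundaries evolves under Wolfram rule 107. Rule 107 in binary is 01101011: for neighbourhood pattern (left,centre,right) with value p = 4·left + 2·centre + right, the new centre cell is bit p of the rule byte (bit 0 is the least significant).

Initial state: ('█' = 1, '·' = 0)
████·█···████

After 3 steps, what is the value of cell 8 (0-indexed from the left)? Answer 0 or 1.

gen 0: ████·█···████
gen 1: ···██··███···
gen 2: █████·██·█·██
gen 3: ····█████·██·

1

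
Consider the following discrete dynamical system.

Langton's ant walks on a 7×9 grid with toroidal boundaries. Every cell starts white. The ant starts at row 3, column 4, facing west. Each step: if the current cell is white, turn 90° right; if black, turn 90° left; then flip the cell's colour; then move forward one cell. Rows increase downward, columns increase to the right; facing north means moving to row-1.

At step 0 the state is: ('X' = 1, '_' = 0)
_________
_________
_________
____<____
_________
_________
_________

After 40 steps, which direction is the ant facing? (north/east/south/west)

west

gen 0: _________
_________
_________
____<____
_________
_________
_________
gen 1: _________
_________
____^____
____X____
_________
_________
_________
gen 2: _________
_________
____X>___
____X____
_________
_________
_________
gen 3: _________
_________
____XX___
____Xv___
_________
_________
_________
gen 4: _________
_________
____XX___
____<X___
_________
_________
_________
gen 5: _________
_________
____XX___
_____X___
____v____
_________
_________
gen 6: _________
_________
____XX___
_____X___
___<X____
_________
_________
gen 7: _________
_________
____XX___
___^_X___
___XX____
_________
_________
gen 8: _________
_________
____XX___
___X>X___
___XX____
_________
_________
gen 9: _________
_________
____XX___
___XXX___
___Xv____
_________
_________
gen 10: _________
_________
____XX___
___XXX___
___X_>___
_________
_________
gen 11: _________
_________
____XX___
___XXX___
___X_X___
_____v___
_________
gen 12: _________
_________
____XX___
___XXX___
___X_X___
____<X___
_________
gen 13: _________
_________
____XX___
___XXX___
___X^X___
____XX___
_________
gen 14: _________
_________
____XX___
___XXX___
___XX>___
____XX___
_________
gen 15: _________
_________
____XX___
___XX^___
___XX____
____XX___
_________
gen 16: _________
_________
____XX___
___X<____
___XX____
____XX___
_________
gen 17: _________
_________
____XX___
___X_____
___Xv____
____XX___
_________
gen 18: _________
_________
____XX___
___X_____
___X_>___
____XX___
_________
gen 19: _________
_________
____XX___
___X_____
___X_X___
____Xv___
_________
gen 20: _________
_________
____XX___
___X_____
___X_X___
____X_>__
_________
gen 21: _________
_________
____XX___
___X_____
___X_X___
____X_X__
______v__
gen 22: _________
_________
____XX___
___X_____
___X_X___
____X_X__
_____<X__
gen 23: _________
_________
____XX___
___X_____
___X_X___
____X^X__
_____XX__
gen 24: _________
_________
____XX___
___X_____
___X_X___
____XX>__
_____XX__
gen 25: _________
_________
____XX___
___X_____
___X_X^__
____XX___
_____XX__
gen 26: _________
_________
____XX___
___X_____
___X_XX>_
____XX___
_____XX__
gen 27: _________
_________
____XX___
___X_____
___X_XXX_
____XX_v_
_____XX__
gen 28: _________
_________
____XX___
___X_____
___X_XXX_
____XX<X_
_____XX__
gen 29: _________
_________
____XX___
___X_____
___X_X^X_
____XXXX_
_____XX__
gen 30: _________
_________
____XX___
___X_____
___X_<_X_
____XXXX_
_____XX__
gen 31: _________
_________
____XX___
___X_____
___X___X_
____XvXX_
_____XX__
gen 32: _________
_________
____XX___
___X_____
___X___X_
____X_>X_
_____XX__
gen 33: _________
_________
____XX___
___X_____
___X__^X_
____X__X_
_____XX__
gen 34: _________
_________
____XX___
___X_____
___X__X>_
____X__X_
_____XX__
gen 35: _________
_________
____XX___
___X___^_
___X__X__
____X__X_
_____XX__
gen 36: _________
_________
____XX___
___X___X>
___X__X__
____X__X_
_____XX__
gen 37: _________
_________
____XX___
___X___XX
___X__X_v
____X__X_
_____XX__
gen 38: _________
_________
____XX___
___X___XX
___X__X<X
____X__X_
_____XX__
gen 39: _________
_________
____XX___
___X___^X
___X__XXX
____X__X_
_____XX__
gen 40: _________
_________
____XX___
___X__<_X
___X__XXX
____X__X_
_____XX__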